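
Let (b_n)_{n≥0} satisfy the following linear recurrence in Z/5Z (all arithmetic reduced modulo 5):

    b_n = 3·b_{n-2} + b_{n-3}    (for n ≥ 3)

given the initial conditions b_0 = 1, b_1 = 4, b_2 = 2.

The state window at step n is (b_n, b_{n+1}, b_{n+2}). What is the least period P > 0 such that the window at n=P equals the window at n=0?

n=0: window = (1, 4, 2)
n=1: window = (4, 2, 3)
n=2: window = (2, 3, 0)
n=3: window = (3, 0, 1)
n=4: window = (0, 1, 3)
n=5: window = (1, 3, 3)
n=6: window = (3, 3, 0)
n=7: window = (3, 0, 2)
n=8: window = (0, 2, 3)
n=9: window = (2, 3, 1)
n=10: window = (3, 1, 1)
n=11: window = (1, 1, 1)
n=12: window = (1, 1, 4)
n=13: window = (1, 4, 4)
n=14: window = (4, 4, 3)
n=15: window = (4, 3, 1)
n=16: window = (3, 1, 3)
n=17: window = (1, 3, 1)
n=18: window = (3, 1, 0)
n=19: window = (1, 0, 1)
n=20: window = (0, 1, 1)
n=21: window = (1, 1, 3)
n=22: window = (1, 3, 4)
n=23: window = (3, 4, 0)
n=24: window = (4, 0, 0)
n=25: window = (0, 0, 4)
n=26: window = (0, 4, 0)
n=27: window = (4, 0, 2)
n=28: window = (0, 2, 4)
n=29: window = (2, 4, 1)
n=30: window = (4, 1, 4)
n=31: window = (1, 4, 2)
window at n=31 equals window at n=0 → period = 31

31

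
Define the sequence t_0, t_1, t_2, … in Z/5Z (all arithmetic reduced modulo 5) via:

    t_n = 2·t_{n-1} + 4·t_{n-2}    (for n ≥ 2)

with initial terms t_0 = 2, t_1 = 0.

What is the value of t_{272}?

t_2 = 2·0 + 4·2 = 3
t_3 = 2·3 + 4·0 = 1
t_4 = 2·1 + 4·3 = 4
t_5 = 2·4 + 4·1 = 2
t_6 = 2·2 + 4·4 = 0
(t_5, t_6) = (2, 0) = (t_0, t_1), so the sequence has period 5.
272 ≡ 2 (mod 5), hence t_272 = t_2 = 3.

3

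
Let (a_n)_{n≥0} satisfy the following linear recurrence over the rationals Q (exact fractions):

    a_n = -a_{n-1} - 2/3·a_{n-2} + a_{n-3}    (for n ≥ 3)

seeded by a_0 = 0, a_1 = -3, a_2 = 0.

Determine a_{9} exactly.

-106/27

a_3 = -1·0 + -2/3·-3 + 1·0 = 2
a_4 = -1·2 + -2/3·0 + 1·-3 = -5
a_5 = -1·-5 + -2/3·2 + 1·0 = 11/3
a_6 = -1·11/3 + -2/3·-5 + 1·2 = 5/3
a_7 = -1·5/3 + -2/3·11/3 + 1·-5 = -82/9
a_8 = -1·-82/9 + -2/3·5/3 + 1·11/3 = 35/3
a_9 = -1·35/3 + -2/3·-82/9 + 1·5/3 = -106/27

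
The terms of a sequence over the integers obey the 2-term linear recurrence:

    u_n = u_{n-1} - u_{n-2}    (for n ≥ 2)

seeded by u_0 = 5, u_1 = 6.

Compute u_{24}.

u_2 = 1·6 + -1·5 = 1
u_3 = 1·1 + -1·6 = -5
u_4 = 1·-5 + -1·1 = -6
u_5 = 1·-6 + -1·-5 = -1
u_6 = 1·-1 + -1·-6 = 5
u_7 = 1·5 + -1·-1 = 6
(u_6, u_7) = (5, 6) = (u_0, u_1), so the sequence has period 6.
24 ≡ 0 (mod 6), hence u_24 = u_0 = 5.

5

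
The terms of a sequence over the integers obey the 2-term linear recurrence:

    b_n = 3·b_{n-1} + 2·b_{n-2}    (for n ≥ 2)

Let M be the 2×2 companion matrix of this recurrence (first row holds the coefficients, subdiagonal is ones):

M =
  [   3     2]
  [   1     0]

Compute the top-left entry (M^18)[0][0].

7343852147

(M^18)[0][0] is the top entry after applying M 18 times to the unit state (1, 0). Equivalently it is h_{19} for the auxiliary sequence (h_n) obeying the same recurrence with h_1 = 1 and h_i = 0 for 0 ≤ i < 1:
h_2 = 3·1 + 2·0 = 3
h_3 = 3·3 + 2·1 = 11
h_4 = 3·11 + 2·3 = 39
h_5 = 3·39 + 2·11 = 139
h_6 = 3·139 + 2·39 = 495
h_7 = 3·495 + 2·139 = 1763
h_8 = 3·1763 + 2·495 = 6279
h_9 = 3·6279 + 2·1763 = 22363
h_10 = 3·22363 + 2·6279 = 79647
h_11 = 3·79647 + 2·22363 = 283667
h_12 = 3·283667 + 2·79647 = 1010295
h_13 = 3·1010295 + 2·283667 = 3598219
h_14 = 3·3598219 + 2·1010295 = 12815247
h_15 = 3·12815247 + 2·3598219 = 45642179
h_16 = 3·45642179 + 2·12815247 = 162557031
h_17 = 3·162557031 + 2·45642179 = 578955451
h_18 = 3·578955451 + 2·162557031 = 2061980415
h_19 = 3·2061980415 + 2·578955451 = 7343852147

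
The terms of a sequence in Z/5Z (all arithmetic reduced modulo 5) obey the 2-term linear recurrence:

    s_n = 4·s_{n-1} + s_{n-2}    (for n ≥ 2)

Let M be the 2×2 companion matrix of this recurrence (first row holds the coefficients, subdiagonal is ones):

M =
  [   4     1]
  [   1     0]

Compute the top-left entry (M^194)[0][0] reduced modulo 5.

0

(M^194)[0][0] is the top entry after applying M 194 times to the unit state (1, 0). Equivalently it is h_{195} for the auxiliary sequence (h_n) obeying the same recurrence with h_1 = 1 and h_i = 0 for 0 ≤ i < 1:
h_2 = 4·1 + 1·0 = 4
h_3 = 4·4 + 1·1 = 2
h_4 = 4·2 + 1·4 = 2
h_5 = 4·2 + 1·2 = 0
h_6 = 4·0 + 1·2 = 2
h_7 = 4·2 + 1·0 = 3
h_8 = 4·3 + 1·2 = 4
h_9 = 4·4 + 1·3 = 4
h_10 = 4·4 + 1·4 = 0
h_11 = 4·0 + 1·4 = 4
h_12 = 4·4 + 1·0 = 1
h_13 = 4·1 + 1·4 = 3
h_14 = 4·3 + 1·1 = 3
h_15 = 4·3 + 1·3 = 0
h_16 = 4·0 + 1·3 = 3
h_17 = 4·3 + 1·0 = 2
h_18 = 4·2 + 1·3 = 1
h_19 = 4·1 + 1·2 = 1
h_20 = 4·1 + 1·1 = 0
h_21 = 4·0 + 1·1 = 1
(h_20, h_21) = (0, 1) = (h_0, h_1), so the sequence has period 20.
195 ≡ 15 (mod 20), hence h_195 = h_15 = 0.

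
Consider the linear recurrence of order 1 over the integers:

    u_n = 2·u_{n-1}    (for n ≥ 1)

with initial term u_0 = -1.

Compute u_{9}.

-512

u_1 = 2·-1 = -2
u_2 = 2·-2 = -4
u_3 = 2·-4 = -8
u_4 = 2·-8 = -16
u_5 = 2·-16 = -32
u_6 = 2·-32 = -64
u_7 = 2·-64 = -128
u_8 = 2·-128 = -256
u_9 = 2·-256 = -512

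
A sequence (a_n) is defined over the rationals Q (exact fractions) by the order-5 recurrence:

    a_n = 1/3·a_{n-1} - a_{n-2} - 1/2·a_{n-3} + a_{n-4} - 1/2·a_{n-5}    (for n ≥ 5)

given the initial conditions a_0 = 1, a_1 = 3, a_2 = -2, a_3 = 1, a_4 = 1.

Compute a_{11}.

a_5 = 1/3·1 + -1·1 + -1/2·-2 + 1·3 + -1/2·1 = 17/6
a_6 = 1/3·17/6 + -1·1 + -1/2·1 + 1·-2 + -1/2·3 = -73/18
a_7 = 1/3·-73/18 + -1·17/6 + -1/2·1 + 1·1 + -1/2·-2 = -145/54
a_8 = 1/3·-145/54 + -1·-73/18 + -1/2·17/6 + 1·1 + -1/2·1 = 727/324
a_9 = 1/3·727/324 + -1·-145/54 + -1/2·-73/18 + 1·17/6 + -1/2·1 = 1894/243
a_10 = 1/3·1894/243 + -1·727/324 + -1/2·-145/54 + 1·-73/18 + -1/2·17/6 = -11009/2916
a_11 = 1/3·-11009/2916 + -1·1894/243 + -1/2·727/324 + 1·-145/54 + -1/2·-73/18 = -189517/17496

-189517/17496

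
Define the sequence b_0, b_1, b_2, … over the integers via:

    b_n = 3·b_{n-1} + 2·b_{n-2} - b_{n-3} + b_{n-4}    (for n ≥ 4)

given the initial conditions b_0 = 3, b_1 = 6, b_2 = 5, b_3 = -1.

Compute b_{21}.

6906212883

b_4 = 3·-1 + 2·5 + -1·6 + 1·3 = 4
b_5 = 3·4 + 2·-1 + -1·5 + 1·6 = 11
b_6 = 3·11 + 2·4 + -1·-1 + 1·5 = 47
b_7 = 3·47 + 2·11 + -1·4 + 1·-1 = 158
b_8 = 3·158 + 2·47 + -1·11 + 1·4 = 561
b_9 = 3·561 + 2·158 + -1·47 + 1·11 = 1963
b_10 = 3·1963 + 2·561 + -1·158 + 1·47 = 6900
b_11 = 3·6900 + 2·1963 + -1·561 + 1·158 = 24223
b_12 = 3·24223 + 2·6900 + -1·1963 + 1·561 = 85067
b_13 = 3·85067 + 2·24223 + -1·6900 + 1·1963 = 298710
b_14 = 3·298710 + 2·85067 + -1·24223 + 1·6900 = 1048941
b_15 = 3·1048941 + 2·298710 + -1·85067 + 1·24223 = 3683399
b_16 = 3·3683399 + 2·1048941 + -1·298710 + 1·85067 = 12934436
b_17 = 3·12934436 + 2·3683399 + -1·1048941 + 1·298710 = 45419875
b_18 = 3·45419875 + 2·12934436 + -1·3683399 + 1·1048941 = 159494039
b_19 = 3·159494039 + 2·45419875 + -1·12934436 + 1·3683399 = 560070830
b_20 = 3·560070830 + 2·159494039 + -1·45419875 + 1·12934436 = 1966715129
b_21 = 3·1966715129 + 2·560070830 + -1·159494039 + 1·45419875 = 6906212883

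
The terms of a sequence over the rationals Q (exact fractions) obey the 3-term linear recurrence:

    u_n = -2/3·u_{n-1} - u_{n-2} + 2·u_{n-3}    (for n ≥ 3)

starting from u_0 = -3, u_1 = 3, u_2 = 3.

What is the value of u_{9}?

u_3 = -2/3·3 + -1·3 + 2·-3 = -11
u_4 = -2/3·-11 + -1·3 + 2·3 = 31/3
u_5 = -2/3·31/3 + -1·-11 + 2·3 = 91/9
u_6 = -2/3·91/9 + -1·31/3 + 2·-11 = -1055/27
u_7 = -2/3·-1055/27 + -1·91/9 + 2·31/3 = 2965/81
u_8 = -2/3·2965/81 + -1·-1055/27 + 2·91/9 = 8479/243
u_9 = -2/3·8479/243 + -1·2965/81 + 2·-1055/27 = -100613/729

-100613/729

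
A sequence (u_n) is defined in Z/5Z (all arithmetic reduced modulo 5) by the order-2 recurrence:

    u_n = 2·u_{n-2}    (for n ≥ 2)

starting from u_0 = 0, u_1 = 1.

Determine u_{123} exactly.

2

u_2 = 0·1 + 2·0 = 0
u_3 = 0·0 + 2·1 = 2
u_4 = 0·2 + 2·0 = 0
u_5 = 0·0 + 2·2 = 4
u_6 = 0·4 + 2·0 = 0
u_7 = 0·0 + 2·4 = 3
u_8 = 0·3 + 2·0 = 0
u_9 = 0·0 + 2·3 = 1
(u_8, u_9) = (0, 1) = (u_0, u_1), so the sequence has period 8.
123 ≡ 3 (mod 8), hence u_123 = u_3 = 2.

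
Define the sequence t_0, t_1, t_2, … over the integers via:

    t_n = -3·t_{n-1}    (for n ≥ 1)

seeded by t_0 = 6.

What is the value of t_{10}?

t_1 = -3·6 = -18
t_2 = -3·-18 = 54
t_3 = -3·54 = -162
t_4 = -3·-162 = 486
t_5 = -3·486 = -1458
t_6 = -3·-1458 = 4374
t_7 = -3·4374 = -13122
t_8 = -3·-13122 = 39366
t_9 = -3·39366 = -118098
t_10 = -3·-118098 = 354294

354294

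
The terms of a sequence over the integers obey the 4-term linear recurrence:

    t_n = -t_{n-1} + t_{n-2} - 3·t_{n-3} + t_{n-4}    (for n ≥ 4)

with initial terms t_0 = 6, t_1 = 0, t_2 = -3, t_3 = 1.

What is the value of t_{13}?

t_4 = -1·1 + 1·-3 + -3·0 + 1·6 = 2
t_5 = -1·2 + 1·1 + -3·-3 + 1·0 = 8
t_6 = -1·8 + 1·2 + -3·1 + 1·-3 = -12
t_7 = -1·-12 + 1·8 + -3·2 + 1·1 = 15
t_8 = -1·15 + 1·-12 + -3·8 + 1·2 = -49
t_9 = -1·-49 + 1·15 + -3·-12 + 1·8 = 108
t_10 = -1·108 + 1·-49 + -3·15 + 1·-12 = -214
t_11 = -1·-214 + 1·108 + -3·-49 + 1·15 = 484
t_12 = -1·484 + 1·-214 + -3·108 + 1·-49 = -1071
t_13 = -1·-1071 + 1·484 + -3·-214 + 1·108 = 2305

2305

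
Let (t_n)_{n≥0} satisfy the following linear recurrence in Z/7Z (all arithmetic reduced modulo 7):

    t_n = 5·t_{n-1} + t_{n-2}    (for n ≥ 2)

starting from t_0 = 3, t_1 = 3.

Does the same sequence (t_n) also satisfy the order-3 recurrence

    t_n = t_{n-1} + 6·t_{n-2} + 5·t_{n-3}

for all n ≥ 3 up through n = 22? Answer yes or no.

no

Terms t_0..t_22: 3, 3, 4, 2, 0, 2, 3, 3, 4, 2, 0, 2, 3, 3, 4, 2, 0, 2, 3, 3, 4, 2, 0
n=3: candidate gives 2, actual t_3 = 2 ✓
n=4: candidate gives 6, actual t_4 = 0 ✗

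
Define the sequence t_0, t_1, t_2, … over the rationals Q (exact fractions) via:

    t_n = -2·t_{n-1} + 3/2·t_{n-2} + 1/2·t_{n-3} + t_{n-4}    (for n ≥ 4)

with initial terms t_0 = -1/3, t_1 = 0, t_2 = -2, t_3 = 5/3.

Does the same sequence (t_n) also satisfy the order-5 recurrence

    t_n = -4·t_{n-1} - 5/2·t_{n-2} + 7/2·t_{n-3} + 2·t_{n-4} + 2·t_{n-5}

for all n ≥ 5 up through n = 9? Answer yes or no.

Terms t_0..t_9: -1/3, 0, -2, 5/3, -20/3, 89/6, -245/6, 409/4, -265, 16267/24
n=5: candidate gives 89/6, actual t_5 = 89/6 ✓
n=6: candidate gives -245/6, actual t_6 = -245/6 ✓
n=7: candidate gives 409/4, actual t_7 = 409/4 ✓
n=8: candidate gives -265, actual t_8 = -265 ✓
n=9: candidate gives 16267/24, actual t_9 = 16267/24 ✓

yes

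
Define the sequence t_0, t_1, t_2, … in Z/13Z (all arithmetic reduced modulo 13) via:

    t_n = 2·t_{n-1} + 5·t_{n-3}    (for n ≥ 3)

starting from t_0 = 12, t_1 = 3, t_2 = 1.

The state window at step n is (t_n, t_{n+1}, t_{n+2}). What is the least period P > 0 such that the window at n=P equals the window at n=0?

n=0: window = (12, 3, 1)
n=1: window = (3, 1, 10)
n=2: window = (1, 10, 9)
n=3: window = (10, 9, 10)
n=4: window = (9, 10, 5)
n=5: window = (10, 5, 3)
n=6: window = (5, 3, 4)
n=7: window = (3, 4, 7)
n=8: window = (4, 7, 3)
n=9: window = (7, 3, 0)
n=10: window = (3, 0, 9)
n=11: window = (0, 9, 7)
n=12: window = (9, 7, 1)
n=13: window = (7, 1, 8)
n=14: window = (1, 8, 12)
n=15: window = (8, 12, 3)
n=16: window = (12, 3, 7)
n=17: window = (3, 7, 9)
n=18: window = (7, 9, 7)
n=19: window = (9, 7, 10)
n=20: window = (7, 10, 0)
n=21: window = (10, 0, 9)
n=22: window = (0, 9, 3)
n=23: window = (9, 3, 6)
n=24: window = (3, 6, 5)
n=25: window = (6, 5, 12)
n=26: window = (5, 12, 2)
n=27: window = (12, 2, 3)
n=28: window = (2, 3, 1)
n=29: window = (3, 1, 12)
n=30: window = (1, 12, 0)
n=31: window = (12, 0, 5)
n=32: window = (0, 5, 5)
n=33: window = (5, 5, 10)
n=34: window = (5, 10, 6)
n=35: window = (10, 6, 11)
n=36: window = (6, 11, 7)
n=37: window = (11, 7, 5)
n=38: window = (7, 5, 0)
n=39: window = (5, 0, 9)
n=40: window = (0, 9, 4)
…
n=730: window = (1, 12, 12)
n=731: window = (12, 12, 3)
n=732: window = (12, 3, 1)
window at n=732 equals window at n=0 → period = 732

732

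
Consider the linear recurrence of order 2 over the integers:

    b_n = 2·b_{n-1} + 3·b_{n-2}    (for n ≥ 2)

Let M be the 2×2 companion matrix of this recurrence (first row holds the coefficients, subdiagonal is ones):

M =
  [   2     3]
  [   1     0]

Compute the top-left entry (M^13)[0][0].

1195742

(M^13)[0][0] is the top entry after applying M 13 times to the unit state (1, 0). Equivalently it is h_{14} for the auxiliary sequence (h_n) obeying the same recurrence with h_1 = 1 and h_i = 0 for 0 ≤ i < 1:
h_2 = 2·1 + 3·0 = 2
h_3 = 2·2 + 3·1 = 7
h_4 = 2·7 + 3·2 = 20
h_5 = 2·20 + 3·7 = 61
h_6 = 2·61 + 3·20 = 182
h_7 = 2·182 + 3·61 = 547
h_8 = 2·547 + 3·182 = 1640
h_9 = 2·1640 + 3·547 = 4921
h_10 = 2·4921 + 3·1640 = 14762
h_11 = 2·14762 + 3·4921 = 44287
h_12 = 2·44287 + 3·14762 = 132860
h_13 = 2·132860 + 3·44287 = 398581
h_14 = 2·398581 + 3·132860 = 1195742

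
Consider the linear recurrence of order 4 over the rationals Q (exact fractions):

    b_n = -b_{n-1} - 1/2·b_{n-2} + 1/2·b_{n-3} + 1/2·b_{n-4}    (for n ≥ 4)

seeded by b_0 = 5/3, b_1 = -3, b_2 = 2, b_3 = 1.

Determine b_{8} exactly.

b_4 = -1·1 + -1/2·2 + 1/2·-3 + 1/2·5/3 = -8/3
b_5 = -1·-8/3 + -1/2·1 + 1/2·2 + 1/2·-3 = 5/3
b_6 = -1·5/3 + -1/2·-8/3 + 1/2·1 + 1/2·2 = 7/6
b_7 = -1·7/6 + -1/2·5/3 + 1/2·-8/3 + 1/2·1 = -17/6
b_8 = -1·-17/6 + -1/2·7/6 + 1/2·5/3 + 1/2·-8/3 = 7/4

7/4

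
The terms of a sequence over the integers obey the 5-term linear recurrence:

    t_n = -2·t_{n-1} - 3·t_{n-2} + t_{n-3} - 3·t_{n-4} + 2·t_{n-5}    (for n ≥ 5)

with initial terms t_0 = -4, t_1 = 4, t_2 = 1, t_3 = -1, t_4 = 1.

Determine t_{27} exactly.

t_5 = -2·1 + -3·-1 + 1·1 + -3·4 + 2·-4 = -18
t_6 = -2·-18 + -3·1 + 1·-1 + -3·1 + 2·4 = 37
t_7 = -2·37 + -3·-18 + 1·1 + -3·-1 + 2·1 = -14
t_8 = -2·-14 + -3·37 + 1·-18 + -3·1 + 2·-1 = -106
t_9 = -2·-106 + -3·-14 + 1·37 + -3·-18 + 2·1 = 347
t_10 = -2·347 + -3·-106 + 1·-14 + -3·37 + 2·-18 = -537
t_11 = -2·-537 + -3·347 + 1·-106 + -3·-14 + 2·37 = 43
t_12 = -2·43 + -3·-537 + 1·347 + -3·-106 + 2·-14 = 2162
t_13 = -2·2162 + -3·43 + 1·-537 + -3·347 + 2·-106 = -6243
t_14 = -2·-6243 + -3·2162 + 1·43 + -3·-537 + 2·347 = 8348
t_15 = -2·8348 + -3·-6243 + 1·2162 + -3·43 + 2·-537 = 2992
t_16 = -2·2992 + -3·8348 + 1·-6243 + -3·2162 + 2·43 = -43671
t_17 = -2·-43671 + -3·2992 + 1·8348 + -3·-6243 + 2·2162 = 109767
t_18 = -2·109767 + -3·-43671 + 1·2992 + -3·8348 + 2·-6243 = -123059
t_19 = -2·-123059 + -3·109767 + 1·-43671 + -3·2992 + 2·8348 = -119134
t_20 = -2·-119134 + -3·-123059 + 1·109767 + -3·-43671 + 2·2992 = 854209
t_21 = -2·854209 + -3·-119134 + 1·-123059 + -3·109767 + 2·-43671 = -1890718
t_22 = -2·-1890718 + -3·854209 + 1·-119134 + -3·-123059 + 2·109767 = 1688386
t_23 = -2·1688386 + -3·-1890718 + 1·854209 + -3·-119134 + 2·-123059 = 3260875
t_24 = -2·3260875 + -3·1688386 + 1·-1890718 + -3·854209 + 2·-119134 = -16278521
t_25 = -2·-16278521 + -3·3260875 + 1·1688386 + -3·-1890718 + 2·854209 = 31843375
t_26 = -2·31843375 + -3·-16278521 + 1·3260875 + -3·1688386 + 2·-1890718 = -20436906
t_27 = -2·-20436906 + -3·31843375 + 1·-16278521 + -3·3260875 + 2·1688386 = -77340687

-77340687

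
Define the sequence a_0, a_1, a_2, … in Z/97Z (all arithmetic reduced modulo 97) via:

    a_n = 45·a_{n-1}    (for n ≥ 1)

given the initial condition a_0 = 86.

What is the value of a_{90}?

91

a_1 = 45·86 = 87
a_2 = 45·87 = 35
a_3 = 45·35 = 23
a_4 = 45·23 = 65
a_5 = 45·65 = 15
a_6 = 45·15 = 93
a_7 = 45·93 = 14
a_8 = 45·14 = 48
a_9 = 45·48 = 26
a_10 = 45·26 = 6
a_11 = 45·6 = 76
a_12 = 45·76 = 25
a_13 = 45·25 = 58
a_14 = 45·58 = 88
a_15 = 45·88 = 80
a_16 = 45·80 = 11
a_17 = 45·11 = 10
a_18 = 45·10 = 62
a_19 = 45·62 = 74
a_20 = 45·74 = 32
a_21 = 45·32 = 82
a_22 = 45·82 = 4
a_23 = 45·4 = 83
a_24 = 45·83 = 49
a_25 = 45·49 = 71
a_26 = 45·71 = 91
a_27 = 45·91 = 21
a_28 = 45·21 = 72
a_29 = 45·72 = 39
a_30 = 45·39 = 9
a_31 = 45·9 = 17
a_32 = 45·17 = 86
(a_32) = (86) = (a_0), so the sequence has period 32.
90 ≡ 26 (mod 32), hence a_90 = a_26 = 91.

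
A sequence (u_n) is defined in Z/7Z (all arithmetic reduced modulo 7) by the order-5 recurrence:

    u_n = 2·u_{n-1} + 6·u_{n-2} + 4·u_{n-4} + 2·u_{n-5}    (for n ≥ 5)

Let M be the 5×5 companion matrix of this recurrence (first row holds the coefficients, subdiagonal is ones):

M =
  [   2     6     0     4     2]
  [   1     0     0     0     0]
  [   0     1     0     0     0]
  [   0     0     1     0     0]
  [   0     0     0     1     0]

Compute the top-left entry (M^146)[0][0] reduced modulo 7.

(M^146)[0][0] is the top entry after applying M 146 times to the unit state (1, 0, 0, 0, 0). Equivalently it is h_{150} for the auxiliary sequence (h_n) obeying the same recurrence with h_4 = 1 and h_i = 0 for 0 ≤ i < 4:
h_5 = 2·1 + 6·0 + 0·0 + 4·0 + 2·0 = 2
h_6 = 2·2 + 6·1 + 0·0 + 4·0 + 2·0 = 3
h_7 = 2·3 + 6·2 + 0·1 + 4·0 + 2·0 = 4
h_8 = 2·4 + 6·3 + 0·2 + 4·1 + 2·0 = 2
h_9 = 2·2 + 6·4 + 0·3 + 4·2 + 2·1 = 3
h_10 = 2·3 + 6·2 + 0·4 + 4·3 + 2·2 = 6
Continuing the recurrence:
  h_11 = 3;  h_12 = 2;  h_13 = 3;  h_14 = 6;  h_15 = 5;  h_16 = 4
  h_17 = 5;  h_18 = 1;  h_19 = 1;  h_20 = 6;  h_21 = 4;  h_22 = 2
  h_23 = 6;  h_24 = 1;  h_25 = 3;  h_26 = 0;  h_27 = 4;  h_28 = 3
  h_29 = 2;  h_30 = 0;  h_31 = 0;  h_32 = 6;  h_33 = 5;  h_34 = 1
  h_35 = 4;  h_36 = 3;  h_37 = 6;  h_38 = 2;  h_39 = 2;  h_40 = 1
  h_41 = 2;  h_42 = 2;  h_43 = 0;  h_44 = 6;  h_45 = 1;  h_46 = 1
  h_47 = 5;  h_48 = 5;  h_49 = 0;  h_50 = 1;  h_51 = 3;  h_52 = 0
  h_53 = 0;  h_54 = 4;  h_55 = 1;  h_56 = 4;  h_57 = 0;  h_58 = 5
  h_59 = 1;  h_60 = 1;  h_61 = 2;  h_62 = 2;  h_63 = 2;  h_64 = 1
  h_65 = 3;  h_66 = 3;  h_67 = 1;  h_68 = 0;  h_69 = 6;  h_70 = 2
  h_71 = 1;  h_72 = 2;  h_73 = 6;  h_74 = 2;  h_75 = 6;  h_76 = 6
  h_77 = 6;  h_78 = 5;  h_79 = 4;  h_80 = 4;  h_81 = 5;  h_82 = 3
  h_83 = 6;  h_84 = 5;  h_85 = 4;  h_86 = 4;  h_87 = 6;  h_88 = 5
  h_89 = 2;  h_90 = 2;  h_91 = 6;  h_92 = 0;  h_93 = 5;  h_94 = 1
  h_95 = 4;  h_96 = 5;  h_97 = 5;  h_98 = 5;  h_99 = 2;  h_100 = 6
  h_101 = 5;  h_102 = 6;  h_103 = 4;  h_104 = 2;  h_105 = 4;  h_106 = 5
  h_107 = 6;  h_108 = 2;  h_109 = 4;  h_110 = 6;  h_111 = 0;  h_112 = 0
  h_113 = 6;  h_114 = 2;  h_115 = 3;  h_116 = 4;  h_117 = 1;  h_118 = 4
  h_119 = 2;  h_120 = 1;  h_121 = 5;  h_122 = 6;  h_123 = 2;  h_124 = 6
  h_125 = 4;  h_126 = 1;  h_127 = 4;  h_128 = 0;  h_129 = 3;  h_130 = 4
  h_131 = 2;  h_132 = 1;  h_133 = 5;  h_134 = 3;  h_135 = 3;  h_136 = 4
  h_137 = 6;  h_138 = 2;  h_139 = 2;  h_140 = 3;  h_141 = 1;  h_142 = 5
  h_143 = 0;  h_144 = 4;  h_145 = 4;  h_146 = 5;  h_147 = 2;  h_148 = 1
h_149 = 2·1 + 6·2 + 0·5 + 4·4 + 2·4 = 3
h_150 = 2·3 + 6·1 + 0·2 + 4·5 + 2·4 = 5

5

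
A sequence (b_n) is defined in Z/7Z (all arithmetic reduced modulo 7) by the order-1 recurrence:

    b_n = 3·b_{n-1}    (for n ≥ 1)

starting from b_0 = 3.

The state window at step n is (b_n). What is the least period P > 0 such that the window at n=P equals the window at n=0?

n=0: window = (3)
n=1: window = (2)
n=2: window = (6)
n=3: window = (4)
n=4: window = (5)
n=5: window = (1)
n=6: window = (3)
window at n=6 equals window at n=0 → period = 6

6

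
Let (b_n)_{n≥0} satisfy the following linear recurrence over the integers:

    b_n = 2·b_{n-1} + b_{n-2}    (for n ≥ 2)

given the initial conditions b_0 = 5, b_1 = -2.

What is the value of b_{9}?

b_2 = 2·-2 + 1·5 = 1
b_3 = 2·1 + 1·-2 = 0
b_4 = 2·0 + 1·1 = 1
b_5 = 2·1 + 1·0 = 2
b_6 = 2·2 + 1·1 = 5
b_7 = 2·5 + 1·2 = 12
b_8 = 2·12 + 1·5 = 29
b_9 = 2·29 + 1·12 = 70

70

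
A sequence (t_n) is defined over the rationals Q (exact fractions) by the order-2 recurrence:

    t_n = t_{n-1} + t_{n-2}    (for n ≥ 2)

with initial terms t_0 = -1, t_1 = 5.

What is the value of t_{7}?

t_2 = 1·5 + 1·-1 = 4
t_3 = 1·4 + 1·5 = 9
t_4 = 1·9 + 1·4 = 13
t_5 = 1·13 + 1·9 = 22
t_6 = 1·22 + 1·13 = 35
t_7 = 1·35 + 1·22 = 57

57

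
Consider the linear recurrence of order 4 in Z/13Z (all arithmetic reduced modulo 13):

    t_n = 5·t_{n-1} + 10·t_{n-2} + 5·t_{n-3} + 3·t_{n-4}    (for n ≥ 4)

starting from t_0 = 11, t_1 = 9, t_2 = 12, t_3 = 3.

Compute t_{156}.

t_4 = 5·3 + 10·12 + 5·9 + 3·11 = 5
t_5 = 5·5 + 10·3 + 5·12 + 3·9 = 12
t_6 = 5·12 + 10·5 + 5·3 + 3·12 = 5
t_7 = 5·5 + 10·12 + 5·5 + 3·3 = 10
t_8 = 5·10 + 10·5 + 5·12 + 3·5 = 6
t_9 = 5·6 + 10·10 + 5·5 + 3·12 = 9
Continuing the recurrence:
  t_10 = 1;  t_11 = 12;  t_12 = 3;  t_13 = 11;  t_14 = 5;  t_15 = 4
  t_16 = 4;  t_17 = 1;  t_18 = 2;  t_19 = 0;  t_20 = 11;  t_21 = 3
  t_22 = 1;  t_23 = 12;  t_24 = 1;  t_25 = 9;  t_26 = 1;  t_27 = 6
  t_28 = 10;  t_29 = 12;  t_30 = 11;  t_31 = 9;  t_32 = 11;  t_33 = 2
  t_34 = 3;  t_35 = 0;  t_36 = 8;  t_37 = 9;  t_38 = 4;  t_39 = 7
  t_40 = 1;  t_41 = 5;  t_42 = 4;  t_43 = 5;  t_44 = 2;  t_45 = 4
  t_46 = 12;  t_47 = 8;  t_48 = 4;  t_49 = 3;  t_50 = 1;  t_51 = 1
  t_52 = 3;  t_53 = 0;  t_54 = 12;  t_55 = 0;  t_56 = 12;  t_57 = 3
  t_58 = 2;  t_59 = 9;  t_60 = 12;  t_61 = 0;  t_62 = 2;  t_63 = 6
  t_64 = 8;  t_65 = 6;  t_66 = 3;  t_67 = 3;  t_68 = 8;  t_69 = 12
  t_70 = 8;  t_71 = 1;  t_72 = 0;  t_73 = 8;  t_74 = 4;  t_75 = 12
  t_76 = 10;  t_77 = 6;  t_78 = 7;  t_79 = 12;  t_80 = 8;  t_81 = 5
  t_82 = 4;  t_83 = 3;  t_84 = 0;  t_85 = 0;  t_86 = 1;  t_87 = 1
  t_88 = 2;  t_89 = 12;  t_90 = 10;  t_91 = 1;  t_92 = 2;  t_93 = 2
  t_94 = 0;  t_95 = 7;  t_96 = 12;  t_97 = 6;  t_98 = 3;  t_99 = 0
  t_100 = 5;  t_101 = 6;  t_102 = 11;  t_103 = 10;  t_104 = 10;  t_105 = 2
  t_106 = 11;  t_107 = 12;  t_108 = 2;  t_109 = 9;  t_110 = 2;  t_111 = 3
  t_112 = 8;  t_113 = 3;  t_114 = 12;  t_115 = 9;  t_116 = 9;  t_117 = 9
  t_118 = 8;  t_119 = 7;  t_120 = 5;  t_121 = 6;  t_122 = 9;  t_123 = 8
  t_124 = 6;  t_125 = 4;  t_126 = 4;  t_127 = 10;  t_128 = 11;  t_129 = 5
  t_130 = 2;  t_131 = 2;  t_132 = 10;  t_133 = 4;  t_134 = 6;  t_135 = 9
  t_136 = 12;  t_137 = 10;  t_138 = 12;  t_139 = 0;  t_140 = 11;  t_141 = 2
  t_142 = 0;  t_143 = 10;  t_144 = 2;  t_145 = 12;  t_146 = 0;  t_147 = 4
  t_148 = 8;  t_149 = 12;  t_150 = 4;  t_151 = 10;  t_152 = 5;  t_153 = 12
  t_154 = 3
t_155 = 5·3 + 10·12 + 5·5 + 3·10 = 8
t_156 = 5·8 + 10·3 + 5·12 + 3·5 = 2

2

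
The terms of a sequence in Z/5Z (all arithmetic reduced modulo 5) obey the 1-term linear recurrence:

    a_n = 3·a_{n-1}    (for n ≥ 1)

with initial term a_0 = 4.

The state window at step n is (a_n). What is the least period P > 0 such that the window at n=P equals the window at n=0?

n=0: window = (4)
n=1: window = (2)
n=2: window = (1)
n=3: window = (3)
n=4: window = (4)
window at n=4 equals window at n=0 → period = 4

4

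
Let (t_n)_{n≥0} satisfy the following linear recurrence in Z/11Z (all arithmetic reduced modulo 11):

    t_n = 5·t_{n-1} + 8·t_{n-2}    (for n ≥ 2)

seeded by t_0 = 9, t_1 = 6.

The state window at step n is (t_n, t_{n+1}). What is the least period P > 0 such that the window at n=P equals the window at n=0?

30

n=0: window = (9, 6)
n=1: window = (6, 3)
n=2: window = (3, 8)
n=3: window = (8, 9)
n=4: window = (9, 10)
n=5: window = (10, 1)
n=6: window = (1, 8)
n=7: window = (8, 4)
n=8: window = (4, 7)
n=9: window = (7, 1)
n=10: window = (1, 6)
n=11: window = (6, 5)
n=12: window = (5, 7)
n=13: window = (7, 9)
n=14: window = (9, 2)
n=15: window = (2, 5)
n=16: window = (5, 8)
n=17: window = (8, 3)
n=18: window = (3, 2)
n=19: window = (2, 1)
n=20: window = (1, 10)
n=21: window = (10, 3)
n=22: window = (3, 7)
n=23: window = (7, 4)
n=24: window = (4, 10)
n=25: window = (10, 5)
n=26: window = (5, 6)
n=27: window = (6, 4)
n=28: window = (4, 2)
n=29: window = (2, 9)
n=30: window = (9, 6)
window at n=30 equals window at n=0 → period = 30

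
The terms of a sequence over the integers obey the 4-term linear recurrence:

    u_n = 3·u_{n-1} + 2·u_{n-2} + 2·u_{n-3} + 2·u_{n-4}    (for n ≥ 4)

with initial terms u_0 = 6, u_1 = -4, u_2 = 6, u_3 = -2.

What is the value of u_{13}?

u_4 = 3·-2 + 2·6 + 2·-4 + 2·6 = 10
u_5 = 3·10 + 2·-2 + 2·6 + 2·-4 = 30
u_6 = 3·30 + 2·10 + 2·-2 + 2·6 = 118
u_7 = 3·118 + 2·30 + 2·10 + 2·-2 = 430
u_8 = 3·430 + 2·118 + 2·30 + 2·10 = 1606
u_9 = 3·1606 + 2·430 + 2·118 + 2·30 = 5974
u_10 = 3·5974 + 2·1606 + 2·430 + 2·118 = 22230
u_11 = 3·22230 + 2·5974 + 2·1606 + 2·430 = 82710
u_12 = 3·82710 + 2·22230 + 2·5974 + 2·1606 = 307750
u_13 = 3·307750 + 2·82710 + 2·22230 + 2·5974 = 1145078

1145078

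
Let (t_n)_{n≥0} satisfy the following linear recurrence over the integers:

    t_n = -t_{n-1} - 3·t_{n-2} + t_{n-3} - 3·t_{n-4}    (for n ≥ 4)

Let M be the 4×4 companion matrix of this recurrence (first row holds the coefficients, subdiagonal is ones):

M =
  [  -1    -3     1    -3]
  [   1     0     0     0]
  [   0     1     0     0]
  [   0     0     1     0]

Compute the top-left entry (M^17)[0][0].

-28648

(M^17)[0][0] is the top entry after applying M 17 times to the unit state (1, 0, 0, 0). Equivalently it is h_{20} for the auxiliary sequence (h_n) obeying the same recurrence with h_3 = 1 and h_i = 0 for 0 ≤ i < 3:
h_4 = -1·1 + -3·0 + 1·0 + -3·0 = -1
h_5 = -1·-1 + -3·1 + 1·0 + -3·0 = -2
h_6 = -1·-2 + -3·-1 + 1·1 + -3·0 = 6
h_7 = -1·6 + -3·-2 + 1·-1 + -3·1 = -4
h_8 = -1·-4 + -3·6 + 1·-2 + -3·-1 = -13
h_9 = -1·-13 + -3·-4 + 1·6 + -3·-2 = 37
h_10 = -1·37 + -3·-13 + 1·-4 + -3·6 = -20
h_11 = -1·-20 + -3·37 + 1·-13 + -3·-4 = -92
h_12 = -1·-92 + -3·-20 + 1·37 + -3·-13 = 228
h_13 = -1·228 + -3·-92 + 1·-20 + -3·37 = -83
h_14 = -1·-83 + -3·228 + 1·-92 + -3·-20 = -633
h_15 = -1·-633 + -3·-83 + 1·228 + -3·-92 = 1386
h_16 = -1·1386 + -3·-633 + 1·-83 + -3·228 = -254
h_17 = -1·-254 + -3·1386 + 1·-633 + -3·-83 = -4288
h_18 = -1·-4288 + -3·-254 + 1·1386 + -3·-633 = 8335
h_19 = -1·8335 + -3·-4288 + 1·-254 + -3·1386 = 117
h_20 = -1·117 + -3·8335 + 1·-4288 + -3·-254 = -28648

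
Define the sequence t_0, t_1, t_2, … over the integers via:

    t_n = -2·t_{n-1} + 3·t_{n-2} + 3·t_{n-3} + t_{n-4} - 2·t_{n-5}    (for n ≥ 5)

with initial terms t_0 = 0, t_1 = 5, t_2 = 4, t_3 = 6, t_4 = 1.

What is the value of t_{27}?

t_5 = -2·1 + 3·6 + 3·4 + 1·5 + -2·0 = 33
t_6 = -2·33 + 3·1 + 3·6 + 1·4 + -2·5 = -51
t_7 = -2·-51 + 3·33 + 3·1 + 1·6 + -2·4 = 202
t_8 = -2·202 + 3·-51 + 3·33 + 1·1 + -2·6 = -469
t_9 = -2·-469 + 3·202 + 3·-51 + 1·33 + -2·1 = 1422
t_10 = -2·1422 + 3·-469 + 3·202 + 1·-51 + -2·33 = -3762
t_11 = -2·-3762 + 3·1422 + 3·-469 + 1·202 + -2·-51 = 10687
t_12 = -2·10687 + 3·-3762 + 3·1422 + 1·-469 + -2·202 = -29267
t_13 = -2·-29267 + 3·10687 + 3·-3762 + 1·1422 + -2·-469 = 81669
t_14 = -2·81669 + 3·-29267 + 3·10687 + 1·-3762 + -2·1422 = -225684
t_15 = -2·-225684 + 3·81669 + 3·-29267 + 1·10687 + -2·-3762 = 626785
t_16 = -2·626785 + 3·-225684 + 3·81669 + 1·-29267 + -2·10687 = -1736256
t_17 = -2·-1736256 + 3·626785 + 3·-225684 + 1·81669 + -2·-29267 = 4816018
t_18 = -2·4816018 + 3·-1736256 + 3·626785 + 1·-225684 + -2·81669 = -13349471
t_19 = -2·-13349471 + 3·4816018 + 3·-1736256 + 1·626785 + -2·-225684 = 37016381
t_20 = -2·37016381 + 3·-13349471 + 3·4816018 + 1·-1736256 + -2·626785 = -102622947
t_21 = -2·-102622947 + 3·37016381 + 3·-13349471 + 1·4816018 + -2·-1736256 = 284535154
t_22 = -2·284535154 + 3·-102622947 + 3·37016381 + 1·-13349471 + -2·4816018 = -788871513
t_23 = -2·-788871513 + 3·284535154 + 3·-102622947 + 1·37016381 + -2·-13349471 = 2187194970
t_24 = -2·2187194970 + 3·-788871513 + 3·284535154 + 1·-102622947 + -2·37016381 = -6064054726
t_25 = -2·-6064054726 + 3·2187194970 + 3·-788871513 + 1·284535154 + -2·-102622947 = 16812860871
t_26 = -2·16812860871 + 3·-6064054726 + 3·2187194970 + 1·-788871513 + -2·284535154 = -46614242831
t_27 = -2·-46614242831 + 3·16812860871 + 3·-6064054726 + 1·2187194970 + -2·-788871513 = 129239842093

129239842093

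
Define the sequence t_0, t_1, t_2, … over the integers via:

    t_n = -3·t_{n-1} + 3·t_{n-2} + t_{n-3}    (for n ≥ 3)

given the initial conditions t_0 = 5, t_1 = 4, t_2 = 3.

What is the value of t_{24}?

-4122901604635

t_3 = -3·3 + 3·4 + 1·5 = 8
t_4 = -3·8 + 3·3 + 1·4 = -11
t_5 = -3·-11 + 3·8 + 1·3 = 60
t_6 = -3·60 + 3·-11 + 1·8 = -205
t_7 = -3·-205 + 3·60 + 1·-11 = 784
t_8 = -3·784 + 3·-205 + 1·60 = -2907
t_9 = -3·-2907 + 3·784 + 1·-205 = 10868
t_10 = -3·10868 + 3·-2907 + 1·784 = -40541
t_11 = -3·-40541 + 3·10868 + 1·-2907 = 151320
t_12 = -3·151320 + 3·-40541 + 1·10868 = -564715
t_13 = -3·-564715 + 3·151320 + 1·-40541 = 2107564
t_14 = -3·2107564 + 3·-564715 + 1·151320 = -7865517
t_15 = -3·-7865517 + 3·2107564 + 1·-564715 = 29354528
t_16 = -3·29354528 + 3·-7865517 + 1·2107564 = -109552571
t_17 = -3·-109552571 + 3·29354528 + 1·-7865517 = 408855780
t_18 = -3·408855780 + 3·-109552571 + 1·29354528 = -1525870525
t_19 = -3·-1525870525 + 3·408855780 + 1·-109552571 = 5694626344
t_20 = -3·5694626344 + 3·-1525870525 + 1·408855780 = -21252634827
t_21 = -3·-21252634827 + 3·5694626344 + 1·-1525870525 = 79315912988
t_22 = -3·79315912988 + 3·-21252634827 + 1·5694626344 = -296011017101
t_23 = -3·-296011017101 + 3·79315912988 + 1·-21252634827 = 1104728155440
t_24 = -3·1104728155440 + 3·-296011017101 + 1·79315912988 = -4122901604635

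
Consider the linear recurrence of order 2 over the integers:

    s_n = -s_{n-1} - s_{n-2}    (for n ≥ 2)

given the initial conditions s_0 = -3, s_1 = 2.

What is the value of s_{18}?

-3

s_2 = -1·2 + -1·-3 = 1
s_3 = -1·1 + -1·2 = -3
s_4 = -1·-3 + -1·1 = 2
(s_3, s_4) = (-3, 2) = (s_0, s_1), so the sequence has period 3.
18 ≡ 0 (mod 3), hence s_18 = s_0 = -3.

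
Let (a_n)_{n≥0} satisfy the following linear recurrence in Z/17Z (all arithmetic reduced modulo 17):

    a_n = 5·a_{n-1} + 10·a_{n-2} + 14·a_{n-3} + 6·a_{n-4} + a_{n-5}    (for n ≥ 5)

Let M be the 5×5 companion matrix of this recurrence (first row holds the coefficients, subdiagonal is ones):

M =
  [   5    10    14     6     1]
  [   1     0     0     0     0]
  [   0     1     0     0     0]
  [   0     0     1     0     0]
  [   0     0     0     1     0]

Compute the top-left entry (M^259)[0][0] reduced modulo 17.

8

(M^259)[0][0] is the top entry after applying M 259 times to the unit state (1, 0, 0, 0, 0). Equivalently it is h_{263} for the auxiliary sequence (h_n) obeying the same recurrence with h_4 = 1 and h_i = 0 for 0 ≤ i < 4:
h_5 = 5·1 + 10·0 + 14·0 + 6·0 + 1·0 = 5
h_6 = 5·5 + 10·1 + 14·0 + 6·0 + 1·0 = 1
h_7 = 5·1 + 10·5 + 14·1 + 6·0 + 1·0 = 1
h_8 = 5·1 + 10·1 + 14·5 + 6·1 + 1·0 = 6
h_9 = 5·6 + 10·1 + 14·1 + 6·5 + 1·1 = 0
h_10 = 5·0 + 10·6 + 14·1 + 6·1 + 1·5 = 0
Continuing the recurrence:
  h_11 = 6;  h_12 = 16;  h_13 = 10;  h_14 = 5;  h_15 = 11;  h_16 = 7
  h_17 = 2;  h_18 = 2;  h_19 = 12;  h_20 = 8;  h_21 = 3;  h_22 = 5
  h_23 = 3;  h_24 = 14;  h_25 = 9;  h_26 = 5;  h_27 = 11;  h_28 = 12
  h_29 = 2;  h_30 = 0;  h_31 = 4;  h_32 = 12;  h_33 = 5;  h_34 = 16
  h_35 = 16;  h_36 = 12;  h_37 = 10;  h_38 = 2;  h_39 = 16;  h_40 = 5
  h_41 = 13;  h_42 = 4;  h_43 = 12;  h_44 = 5;  h_45 = 12;  h_46 = 9
  h_47 = 5;  h_48 = 2;  h_49 = 8;  h_50 = 9;  h_51 = 5;  h_52 = 6
  h_53 = 1;  h_54 = 10;  h_55 = 13;  h_56 = 16;  h_57 = 5;  h_58 = 3
  h_59 = 3;  h_60 = 3;  h_61 = 14;  h_62 = 12;  h_63 = 8;  h_64 = 3
  h_65 = 10;  h_66 = 6;  h_67 = 11;  h_68 = 9;  h_69 = 13;  h_70 = 15
  h_71 = 12;  h_72 = 15;  h_73 = 16;  h_74 = 8;  h_75 = 4;  h_76 = 1
  h_77 = 13;  h_78 = 8;  h_79 = 12;  h_80 = 9;  h_81 = 16;  h_82 = 8
  h_83 = 15;  h_84 = 3;  h_85 = 8;  h_86 = 4;  h_87 = 2;  h_88 = 8
  h_89 = 14;  h_90 = 6;  h_91 = 9;  h_92 = 11;  h_93 = 15;  h_94 = 4
  h_95 = 10;  h_96 = 1;  h_97 = 7;  h_98 = 3;  h_99 = 10;  h_100 = 7
  h_101 = 16;  h_102 = 9;  h_103 = 9;  h_104 = 3;  h_105 = 11;  h_106 = 9
  h_107 = 5;  h_108 = 7;  h_109 = 8;  h_110 = 7;  h_111 = 14;  h_112 = 10
  h_113 = 3;  h_114 = 4;  h_115 = 9;  h_116 = 14;  h_117 = 6;  h_118 = 0
  h_119 = 8;  h_120 = 13;  h_121 = 8;  h_122 = 16;  h_123 = 16;  h_124 = 13
  h_125 = 0;  h_126 = 16;  h_127 = 0;  h_128 = 16;  h_129 = 11;  h_130 = 5
  h_131 = 1;  h_132 = 16;  h_133 = 4;  h_134 = 14;  h_135 = 5;  h_136 = 12
  h_137 = 6;  h_138 = 2;  h_139 = 10;  h_140 = 10;  h_141 = 5;  h_142 = 11
  h_143 = 1;  h_144 = 0;  h_145 = 0;  h_146 = 0;  h_147 = 0;  h_148 = 1
  h_149 = 5;  h_150 = 1;  h_151 = 1;  h_152 = 6;  h_153 = 0;  h_154 = 0
  h_155 = 6;  h_156 = 16;  h_157 = 10;  h_158 = 5;  h_159 = 11;  h_160 = 7
  h_161 = 2;  h_162 = 2;  h_163 = 12;  h_164 = 8;  h_165 = 3;  h_166 = 5
  h_167 = 3;  h_168 = 14;  h_169 = 9;  h_170 = 5;  h_171 = 11;  h_172 = 12
  h_173 = 2;  h_174 = 0;  h_175 = 4;  h_176 = 12;  h_177 = 5;  h_178 = 16
  h_179 = 16;  h_180 = 12;  h_181 = 10;  h_182 = 2;  h_183 = 16;  h_184 = 5
  h_185 = 13;  h_186 = 4;  h_187 = 12;  h_188 = 5;  h_189 = 12;  h_190 = 9
  h_191 = 5;  h_192 = 2;  h_193 = 8;  h_194 = 9;  h_195 = 5;  h_196 = 6
  h_197 = 1;  h_198 = 10;  h_199 = 13;  h_200 = 16;  h_201 = 5;  h_202 = 3
  h_203 = 3;  h_204 = 3;  h_205 = 14;  h_206 = 12;  h_207 = 8;  h_208 = 3
  h_209 = 10;  h_210 = 6;  h_211 = 11;  h_212 = 9;  h_213 = 13;  h_214 = 15
  h_215 = 12;  h_216 = 15;  h_217 = 16;  h_218 = 8;  h_219 = 4;  h_220 = 1
  h_221 = 13;  h_222 = 8;  h_223 = 12;  h_224 = 9;  h_225 = 16;  h_226 = 8
  h_227 = 15;  h_228 = 3;  h_229 = 8;  h_230 = 4;  h_231 = 2;  h_232 = 8
  h_233 = 14;  h_234 = 6;  h_235 = 9;  h_236 = 11;  h_237 = 15;  h_238 = 4
  h_239 = 10;  h_240 = 1;  h_241 = 7;  h_242 = 3;  h_243 = 10;  h_244 = 7
  h_245 = 16;  h_246 = 9;  h_247 = 9;  h_248 = 3;  h_249 = 11;  h_250 = 9
  h_251 = 5;  h_252 = 7;  h_253 = 8;  h_254 = 7;  h_255 = 14;  h_256 = 10
  h_257 = 3;  h_258 = 4;  h_259 = 9;  h_260 = 14;  h_261 = 6
h_262 = 5·6 + 10·14 + 14·9 + 6·4 + 1·3 = 0
h_263 = 5·0 + 10·6 + 14·14 + 6·9 + 1·4 = 8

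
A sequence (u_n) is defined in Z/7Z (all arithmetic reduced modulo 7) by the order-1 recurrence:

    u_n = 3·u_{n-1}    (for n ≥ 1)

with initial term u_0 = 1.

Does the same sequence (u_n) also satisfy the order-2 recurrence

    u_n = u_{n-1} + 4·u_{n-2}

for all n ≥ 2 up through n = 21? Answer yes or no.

no

Terms u_0..u_21: 1, 3, 2, 6, 4, 5, 1, 3, 2, 6, 4, 5, 1, 3, 2, 6, 4, 5, 1, 3, 2, 6
n=2: candidate gives 0, actual u_2 = 2 ✗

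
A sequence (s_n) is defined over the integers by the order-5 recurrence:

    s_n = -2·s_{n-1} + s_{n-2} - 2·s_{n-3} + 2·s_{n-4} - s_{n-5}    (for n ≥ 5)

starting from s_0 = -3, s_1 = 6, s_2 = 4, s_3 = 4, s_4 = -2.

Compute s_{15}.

s_5 = -2·-2 + 1·4 + -2·4 + 2·6 + -1·-3 = 15
s_6 = -2·15 + 1·-2 + -2·4 + 2·4 + -1·6 = -38
s_7 = -2·-38 + 1·15 + -2·-2 + 2·4 + -1·4 = 99
s_8 = -2·99 + 1·-38 + -2·15 + 2·-2 + -1·4 = -274
s_9 = -2·-274 + 1·99 + -2·-38 + 2·15 + -1·-2 = 755
s_10 = -2·755 + 1·-274 + -2·99 + 2·-38 + -1·15 = -2073
s_11 = -2·-2073 + 1·755 + -2·-274 + 2·99 + -1·-38 = 5685
s_12 = -2·5685 + 1·-2073 + -2·755 + 2·-274 + -1·99 = -15600
s_13 = -2·-15600 + 1·5685 + -2·-2073 + 2·755 + -1·-274 = 42815
s_14 = -2·42815 + 1·-15600 + -2·5685 + 2·-2073 + -1·755 = -117501
s_15 = -2·-117501 + 1·42815 + -2·-15600 + 2·5685 + -1·-2073 = 322460

322460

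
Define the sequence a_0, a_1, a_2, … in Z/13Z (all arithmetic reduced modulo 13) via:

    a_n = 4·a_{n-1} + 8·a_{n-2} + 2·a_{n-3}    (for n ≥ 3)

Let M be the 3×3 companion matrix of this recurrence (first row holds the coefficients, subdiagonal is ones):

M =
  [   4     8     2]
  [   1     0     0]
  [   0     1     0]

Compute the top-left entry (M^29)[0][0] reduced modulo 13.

(M^29)[0][0] is the top entry after applying M 29 times to the unit state (1, 0, 0). Equivalently it is h_{31} for the auxiliary sequence (h_n) obeying the same recurrence with h_2 = 1 and h_i = 0 for 0 ≤ i < 2:
h_3 = 4·1 + 8·0 + 2·0 = 4
h_4 = 4·4 + 8·1 + 2·0 = 11
h_5 = 4·11 + 8·4 + 2·1 = 0
h_6 = 4·0 + 8·11 + 2·4 = 5
h_7 = 4·5 + 8·0 + 2·11 = 3
h_8 = 4·3 + 8·5 + 2·0 = 0
h_9 = 4·0 + 8·3 + 2·5 = 8
h_10 = 4·8 + 8·0 + 2·3 = 12
h_11 = 4·12 + 8·8 + 2·0 = 8
h_12 = 4·8 + 8·12 + 2·8 = 1
h_13 = 4·1 + 8·8 + 2·12 = 1
h_14 = 4·1 + 8·1 + 2·8 = 2
h_15 = 4·2 + 8·1 + 2·1 = 5
h_16 = 4·5 + 8·2 + 2·1 = 12
h_17 = 4·12 + 8·5 + 2·2 = 1
h_18 = 4·1 + 8·12 + 2·5 = 6
h_19 = 4·6 + 8·1 + 2·12 = 4
h_20 = 4·4 + 8·6 + 2·1 = 1
h_21 = 4·1 + 8·4 + 2·6 = 9
h_22 = 4·9 + 8·1 + 2·4 = 0
h_23 = 4·0 + 8·9 + 2·1 = 9
h_24 = 4·9 + 8·0 + 2·9 = 2
h_25 = 4·2 + 8·9 + 2·0 = 2
h_26 = 4·2 + 8·2 + 2·9 = 3
h_27 = 4·3 + 8·2 + 2·2 = 6
h_28 = 4·6 + 8·3 + 2·2 = 0
h_29 = 4·0 + 8·6 + 2·3 = 2
h_30 = 4·2 + 8·0 + 2·6 = 7
h_31 = 4·7 + 8·2 + 2·0 = 5

5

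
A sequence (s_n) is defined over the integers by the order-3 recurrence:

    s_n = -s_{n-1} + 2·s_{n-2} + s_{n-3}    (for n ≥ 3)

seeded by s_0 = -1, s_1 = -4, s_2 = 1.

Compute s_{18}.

46092

s_3 = -1·1 + 2·-4 + 1·-1 = -10
s_4 = -1·-10 + 2·1 + 1·-4 = 8
s_5 = -1·8 + 2·-10 + 1·1 = -27
s_6 = -1·-27 + 2·8 + 1·-10 = 33
s_7 = -1·33 + 2·-27 + 1·8 = -79
s_8 = -1·-79 + 2·33 + 1·-27 = 118
s_9 = -1·118 + 2·-79 + 1·33 = -243
s_10 = -1·-243 + 2·118 + 1·-79 = 400
s_11 = -1·400 + 2·-243 + 1·118 = -768
s_12 = -1·-768 + 2·400 + 1·-243 = 1325
s_13 = -1·1325 + 2·-768 + 1·400 = -2461
s_14 = -1·-2461 + 2·1325 + 1·-768 = 4343
s_15 = -1·4343 + 2·-2461 + 1·1325 = -7940
s_16 = -1·-7940 + 2·4343 + 1·-2461 = 14165
s_17 = -1·14165 + 2·-7940 + 1·4343 = -25702
s_18 = -1·-25702 + 2·14165 + 1·-7940 = 46092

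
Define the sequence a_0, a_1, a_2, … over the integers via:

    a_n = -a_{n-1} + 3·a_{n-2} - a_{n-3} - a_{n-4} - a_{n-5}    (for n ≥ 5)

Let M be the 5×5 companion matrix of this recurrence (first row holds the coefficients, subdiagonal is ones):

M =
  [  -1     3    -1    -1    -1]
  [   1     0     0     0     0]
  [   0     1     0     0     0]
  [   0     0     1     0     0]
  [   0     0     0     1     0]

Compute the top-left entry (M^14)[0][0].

120588

(M^14)[0][0] is the top entry after applying M 14 times to the unit state (1, 0, 0, 0, 0). Equivalently it is h_{18} for the auxiliary sequence (h_n) obeying the same recurrence with h_4 = 1 and h_i = 0 for 0 ≤ i < 4:
h_5 = -1·1 + 3·0 + -1·0 + -1·0 + -1·0 = -1
h_6 = -1·-1 + 3·1 + -1·0 + -1·0 + -1·0 = 4
h_7 = -1·4 + 3·-1 + -1·1 + -1·0 + -1·0 = -8
h_8 = -1·-8 + 3·4 + -1·-1 + -1·1 + -1·0 = 20
h_9 = -1·20 + 3·-8 + -1·4 + -1·-1 + -1·1 = -48
h_10 = -1·-48 + 3·20 + -1·-8 + -1·4 + -1·-1 = 113
h_11 = -1·113 + 3·-48 + -1·20 + -1·-8 + -1·4 = -273
h_12 = -1·-273 + 3·113 + -1·-48 + -1·20 + -1·-8 = 648
h_13 = -1·648 + 3·-273 + -1·113 + -1·-48 + -1·20 = -1552
h_14 = -1·-1552 + 3·648 + -1·-273 + -1·113 + -1·-48 = 3704
h_15 = -1·3704 + 3·-1552 + -1·648 + -1·-273 + -1·113 = -8848
h_16 = -1·-8848 + 3·3704 + -1·-1552 + -1·648 + -1·-273 = 21137
h_17 = -1·21137 + 3·-8848 + -1·3704 + -1·-1552 + -1·648 = -50481
h_18 = -1·-50481 + 3·21137 + -1·-8848 + -1·3704 + -1·-1552 = 120588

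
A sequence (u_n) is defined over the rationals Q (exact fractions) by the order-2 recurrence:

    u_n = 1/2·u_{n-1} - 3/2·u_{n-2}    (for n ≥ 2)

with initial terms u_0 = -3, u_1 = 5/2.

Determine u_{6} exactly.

u_2 = 1/2·5/2 + -3/2·-3 = 23/4
u_3 = 1/2·23/4 + -3/2·5/2 = -7/8
u_4 = 1/2·-7/8 + -3/2·23/4 = -145/16
u_5 = 1/2·-145/16 + -3/2·-7/8 = -103/32
u_6 = 1/2·-103/32 + -3/2·-145/16 = 767/64

767/64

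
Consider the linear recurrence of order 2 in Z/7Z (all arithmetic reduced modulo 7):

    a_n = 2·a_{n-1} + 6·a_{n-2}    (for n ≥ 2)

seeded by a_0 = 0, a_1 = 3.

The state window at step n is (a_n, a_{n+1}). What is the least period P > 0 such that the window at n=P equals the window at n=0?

n=0: window = (0, 3)
n=1: window = (3, 6)
n=2: window = (6, 2)
n=3: window = (2, 5)
n=4: window = (5, 1)
n=5: window = (1, 4)
n=6: window = (4, 0)
n=7: window = (0, 3)
window at n=7 equals window at n=0 → period = 7

7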